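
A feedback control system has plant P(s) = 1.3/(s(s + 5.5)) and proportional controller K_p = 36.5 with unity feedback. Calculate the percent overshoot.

Closed-loop characteristic equation: s² + 5.5s + 47.45 = 0, so ω_n = 6.888 rad/s and ζ = 5.5/(2·6.888) = 0.3992.
%OS = 100·exp(−πζ/√(1−ζ²)) = 100·exp(−π·0.3992/√0.8406) = 25.5%.

25.5%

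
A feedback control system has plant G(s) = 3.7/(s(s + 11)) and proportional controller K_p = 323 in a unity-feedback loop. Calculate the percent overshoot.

60.3%

Closed-loop characteristic equation: s² + 11s + 1195 = 0, so ω_n = 34.57 rad/s and ζ = 11/(2·34.57) = 0.1591.
%OS = 100·exp(−πζ/√(1−ζ²)) = 100·exp(−π·0.1591/√0.9747) = 60.3%.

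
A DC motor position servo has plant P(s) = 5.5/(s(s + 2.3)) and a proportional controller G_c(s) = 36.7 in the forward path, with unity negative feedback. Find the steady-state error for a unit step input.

0

The open loop G_c(s)P(s) has a pole at the origin (type 1), so the static position error constant is infinite and e_ss = 1/(1+∞) = 0.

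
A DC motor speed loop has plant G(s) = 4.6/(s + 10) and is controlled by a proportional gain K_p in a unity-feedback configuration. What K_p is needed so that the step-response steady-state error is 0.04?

K_p = 52.2

Steady-state error for a unit step on this type-0 loop is 1/(1 + K_p·G(0)).
G(0) = 0.46. Require 1/(1 + K_p·0.46) = 0.04, so 1 + 0.46·K_p = 25.
K_p = (25 − 1)/0.46 = 52.2.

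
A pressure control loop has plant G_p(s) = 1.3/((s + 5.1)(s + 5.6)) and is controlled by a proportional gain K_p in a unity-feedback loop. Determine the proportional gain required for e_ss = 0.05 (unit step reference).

K_p = 417

For a type-0 loop with proportional control, e_ss = 1/(1 + K_p·G_p(0)).
G_p(0) = 0.04552. Require 1/(1 + K_p·0.04552) = 0.05, so 1 + 0.04552·K_p = 20.
K_p = (20 − 1)/0.04552 = 417.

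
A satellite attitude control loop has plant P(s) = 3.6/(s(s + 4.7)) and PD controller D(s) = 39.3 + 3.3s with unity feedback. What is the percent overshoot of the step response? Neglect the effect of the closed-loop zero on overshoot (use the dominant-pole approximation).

4.72%

Forward path: (39.3 + 3.3s)·3.6/(s(s+4.7)). The closed-loop characteristic equation is s² + (4.7 + 3.6·3.3)s + 3.6·39.3 = 0.
That is s² + 16.58s + 141.5 = 0, so ω_n = 11.89 rad/s and ζ = 16.58/(2·11.89) = 0.697.
%OS = 100·exp(−πζ/√(1−ζ²)) = 4.72%.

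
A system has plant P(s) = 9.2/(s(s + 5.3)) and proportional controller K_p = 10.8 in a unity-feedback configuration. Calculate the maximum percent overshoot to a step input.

Closed-loop characteristic equation: s² + 5.3s + 99.36 = 0, so ω_n = 9.968 rad/s and ζ = 5.3/(2·9.968) = 0.2659.
%OS = 100·exp(−πζ/√(1−ζ²)) = 100·exp(−π·0.2659/√0.9293) = 42%.

42%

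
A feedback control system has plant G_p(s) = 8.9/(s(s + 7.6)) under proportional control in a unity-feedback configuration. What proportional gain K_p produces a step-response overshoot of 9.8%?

K_p = 4.59

From %OS = 100·exp(−πζ/√(1−ζ²)) = 9.8%, ζ = −ln(0.098)/√(π²+ln²(0.098)) = 0.5945.
Characteristic equation s² + 7.6s + 8.9K_p = 0 gives ζ = 7.6/(2√(8.9K_p)).
Setting ζ = 0.5945: √(8.9K_p) = 7.6/(2·0.5945) = 6.392, so K_p = 40.85/8.9 = 4.59.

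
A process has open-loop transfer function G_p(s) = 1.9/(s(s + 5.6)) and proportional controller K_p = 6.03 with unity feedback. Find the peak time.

The closed-loop denominator s² + 5.6s + 11.46 gives ω_n = √11.46 = 3.385 and ζ = 5.6/(2ω_n) = 0.8272.
Damped frequency ω_d = ω_n√(1−ζ²) = 1.902 rad/s, so peak time T_p = π/ω_d = 1.65 s.

T_p = 1.65 s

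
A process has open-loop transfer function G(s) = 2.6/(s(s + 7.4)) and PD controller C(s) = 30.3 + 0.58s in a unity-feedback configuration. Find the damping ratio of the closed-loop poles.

Forward path: (30.3 + 0.58s)·2.6/(s(s+7.4)). The closed-loop characteristic equation is s² + (7.4 + 2.6·0.58)s + 2.6·30.3 = 0.
That is s² + 8.908s + 78.78 = 0, so ω_n = 8.876 rad/s and ζ = 8.908/(2·8.876) = 0.5018.

ζ = 0.502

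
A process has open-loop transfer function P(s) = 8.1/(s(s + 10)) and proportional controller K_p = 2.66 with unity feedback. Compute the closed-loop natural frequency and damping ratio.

ω_n = 4.64 rad/s, ζ = 1.08

1 + K_p·P(s) = 0 gives s² + 10s + 21.55 = 0.
So ω_n² = 21.55 ⇒ ω_n = 4.642 rad/s, and ζ = 10/(2ω_n) = 1.08.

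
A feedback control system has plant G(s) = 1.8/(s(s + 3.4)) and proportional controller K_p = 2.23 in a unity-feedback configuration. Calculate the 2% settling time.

T_s ≈ 2.35 s

From 1 + K_pG(s) = 0: s² + 3.4s + 4.014 = 0 ⇒ ω_n = 2.003, ζ = 0.8485.
2% settling time T_s ≈ 4/(ζω_n) = 4/1.7 = 2.35 s.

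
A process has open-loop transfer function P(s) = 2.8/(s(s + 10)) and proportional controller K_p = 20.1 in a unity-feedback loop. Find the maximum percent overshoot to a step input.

From 1 + K_pP(s) = 0: s² + 10s + 56.28 = 0 ⇒ ω_n = 7.502, ζ = 0.6665.
%OS = 100·exp(−πζ/√(1−ζ²)) = 100·exp(−π·0.6665/√0.5558) = 6.03%.

6.03%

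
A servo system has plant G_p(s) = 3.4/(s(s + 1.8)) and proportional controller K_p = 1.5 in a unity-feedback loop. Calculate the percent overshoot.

25.5%

Closed-loop characteristic equation: s² + 1.8s + 5.1 = 0, so ω_n = 2.258 rad/s and ζ = 1.8/(2·2.258) = 0.3985.
%OS = 100·exp(−πζ/√(1−ζ²)) = 100·exp(−π·0.3985/√0.8412) = 25.5%.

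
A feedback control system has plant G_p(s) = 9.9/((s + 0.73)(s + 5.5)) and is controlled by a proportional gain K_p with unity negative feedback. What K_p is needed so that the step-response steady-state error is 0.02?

K_p = 19.9

Steady-state error for a unit step on this type-0 loop is 1/(1 + K_p·G_p(0)).
G_p(0) = 2.466. Require 1/(1 + K_p·2.466) = 0.02, so 1 + 2.466·K_p = 50.
K_p = (50 − 1)/2.466 = 19.9.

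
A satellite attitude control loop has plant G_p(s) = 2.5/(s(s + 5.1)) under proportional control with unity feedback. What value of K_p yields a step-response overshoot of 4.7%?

K_p = 5.35

From %OS = 100·exp(−πζ/√(1−ζ²)) = 4.7%, ζ = −ln(0.047)/√(π²+ln²(0.047)) = 0.6975.
Characteristic equation s² + 5.1s + 2.5K_p = 0 gives ζ = 5.1/(2√(2.5K_p)).
Setting ζ = 0.6975: √(2.5K_p) = 5.1/(2·0.6975) = 3.656, so K_p = 13.37/2.5 = 5.35.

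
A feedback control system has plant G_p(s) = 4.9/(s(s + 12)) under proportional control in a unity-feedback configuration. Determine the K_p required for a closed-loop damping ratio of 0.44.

K_p = 37.9

Closed-loop characteristic equation: s² + 12s + K_p·4.9 = 0.
So ω_n = √(4.9K_p) and 2ζω_n = 12, giving ζ = 12/(2√(4.9K_p)).
Setting ζ = 0.44: √(4.9K_p) = 12/(2·0.44) = 13.64, so K_p = 186/4.9 = 37.9.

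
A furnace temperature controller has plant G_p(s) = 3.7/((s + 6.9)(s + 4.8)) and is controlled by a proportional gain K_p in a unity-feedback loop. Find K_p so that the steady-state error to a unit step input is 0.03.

For a type-0 loop with proportional control, e_ss = 1/(1 + K_p·G_p(0)).
G_p(0) = 0.1117. Require 1/(1 + K_p·0.1117) = 0.03, so 1 + 0.1117·K_p = 33.33.
K_p = (33.33 − 1)/0.1117 = 289.

K_p = 289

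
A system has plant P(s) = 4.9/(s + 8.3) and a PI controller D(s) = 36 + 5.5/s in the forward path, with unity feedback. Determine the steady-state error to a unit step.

0

The open loop D(s)P(s) has a pole at the origin (type 1), so the static position error constant is infinite and e_ss = 1/(1+∞) = 0.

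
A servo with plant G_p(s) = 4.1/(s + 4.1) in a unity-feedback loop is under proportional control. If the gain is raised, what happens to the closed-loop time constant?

decrease

Closed-loop pole is at s = −(4.1+K_p·4.1); larger K_p moves it further left, so τ = 1/(4.1+K_p·4.1) decreases.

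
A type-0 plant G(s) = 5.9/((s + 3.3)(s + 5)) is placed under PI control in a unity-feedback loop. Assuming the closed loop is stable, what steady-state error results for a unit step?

The PI controller's integrator makes the forward path type 1, so e_ss to a step is zero.

0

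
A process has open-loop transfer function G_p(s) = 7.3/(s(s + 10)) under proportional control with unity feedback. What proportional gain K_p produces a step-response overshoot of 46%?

From %OS = 100·exp(−πζ/√(1−ζ²)) = 46%, ζ = −ln(0.46)/√(π²+ln²(0.46)) = 0.24.
Characteristic equation s² + 10s + 7.3K_p = 0 gives ζ = 10/(2√(7.3K_p)).
Setting ζ = 0.24: √(7.3K_p) = 10/(2·0.24) = 20.84, so K_p = 434.2/7.3 = 59.5.

K_p = 59.5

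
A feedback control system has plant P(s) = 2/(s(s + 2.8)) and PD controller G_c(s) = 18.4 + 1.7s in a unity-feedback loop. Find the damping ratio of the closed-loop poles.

Forward path: (18.4 + 1.7s)·2/(s(s+2.8)). The closed-loop characteristic equation is s² + (2.8 + 2·1.7)s + 2·18.4 = 0.
That is s² + 6.2s + 36.8 = 0, so ω_n = 6.066 rad/s and ζ = 6.2/(2·6.066) = 0.511.

ζ = 0.511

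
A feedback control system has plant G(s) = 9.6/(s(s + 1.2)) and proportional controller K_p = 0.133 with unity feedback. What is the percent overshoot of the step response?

14%

The closed-loop denominator s² + 1.2s + 1.277 gives ω_n = √1.277 = 1.13 and ζ = 1.2/(2ω_n) = 0.531.
%OS = 100·exp(−πζ/√(1−ζ²)) = 100·exp(−π·0.531/√0.718) = 14%.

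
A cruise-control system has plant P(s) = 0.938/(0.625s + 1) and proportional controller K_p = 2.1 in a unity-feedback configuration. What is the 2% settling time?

T_s ≈ 0.842 s

Closed loop: T(s) = K_p·P/(1+K_p·P) = 1.97/(0.625s + 1 + 1.97), with pole at s = −(1 + 1.97)/0.625 = −4.752.
τ = 1/4.752 = 0.2105 s, so 2% settling time ≈ 4τ = 0.842 s.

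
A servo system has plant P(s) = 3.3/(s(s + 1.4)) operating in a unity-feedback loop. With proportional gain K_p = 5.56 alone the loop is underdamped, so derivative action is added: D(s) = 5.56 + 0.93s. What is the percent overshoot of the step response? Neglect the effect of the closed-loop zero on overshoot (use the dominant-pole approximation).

14.6%

Forward path: (5.56 + 0.93s)·3.3/(s(s+1.4)). The closed-loop characteristic equation is s² + (1.4 + 3.3·0.93)s + 3.3·5.56 = 0.
That is s² + 4.469s + 18.35 = 0, so ω_n = 4.283 rad/s and ζ = 4.469/(2·4.283) = 0.5217.
%OS = 100·exp(−πζ/√(1−ζ²)) = 14.6%.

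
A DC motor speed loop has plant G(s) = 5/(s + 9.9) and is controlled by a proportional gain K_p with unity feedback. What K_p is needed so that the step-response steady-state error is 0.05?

K_p = 37.6

For a type-0 loop with proportional control, e_ss = 1/(1 + K_p·G(0)).
G(0) = 0.5051. Require 1/(1 + K_p·0.5051) = 0.05, so 1 + 0.5051·K_p = 20.
K_p = (20 − 1)/0.5051 = 37.6.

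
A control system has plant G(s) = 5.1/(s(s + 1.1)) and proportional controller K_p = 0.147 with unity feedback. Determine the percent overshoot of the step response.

Closed-loop characteristic equation: s² + 1.1s + 0.7497 = 0, so ω_n = 0.8659 rad/s and ζ = 1.1/(2·0.8659) = 0.6352.
%OS = 100·exp(−πζ/√(1−ζ²)) = 100·exp(−π·0.6352/√0.5965) = 7.55%.

7.55%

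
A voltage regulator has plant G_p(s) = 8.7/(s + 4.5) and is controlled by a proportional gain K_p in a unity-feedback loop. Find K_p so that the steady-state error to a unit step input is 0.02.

K_p = 25.3

Steady-state error for a unit step on this type-0 loop is 1/(1 + K_p·G_p(0)).
G_p(0) = 1.933. Require 1/(1 + K_p·1.933) = 0.02, so 1 + 1.933·K_p = 50.
K_p = (50 − 1)/1.933 = 25.3.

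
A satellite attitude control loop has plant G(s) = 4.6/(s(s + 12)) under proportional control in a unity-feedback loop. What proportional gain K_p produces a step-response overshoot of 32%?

From %OS = 100·exp(−πζ/√(1−ζ²)) = 32%, ζ = −ln(0.32)/√(π²+ln²(0.32)) = 0.341.
Characteristic equation s² + 12s + 4.6K_p = 0 gives ζ = 12/(2√(4.6K_p)).
Setting ζ = 0.341: √(4.6K_p) = 12/(2·0.341) = 17.6, so K_p = 309.7/4.6 = 67.3.

K_p = 67.3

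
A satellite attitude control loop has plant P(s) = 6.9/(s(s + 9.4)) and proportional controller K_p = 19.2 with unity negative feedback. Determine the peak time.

From 1 + K_pP(s) = 0: s² + 9.4s + 132.5 = 0 ⇒ ω_n = 11.51, ζ = 0.4083.
Damped frequency ω_d = ω_n√(1−ζ²) = 10.51 rad/s, so peak time T_p = π/ω_d = 0.299 s.

T_p = 0.299 s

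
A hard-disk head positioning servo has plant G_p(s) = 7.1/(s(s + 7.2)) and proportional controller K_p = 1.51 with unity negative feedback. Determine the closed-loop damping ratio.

1 + K_p·G_p(s) = 0 gives s² + 7.2s + 10.72 = 0.
So ω_n² = 10.72 ⇒ ω_n = 3.274 rad/s, and ζ = 7.2/(2ω_n) = 1.1.

ζ = 1.1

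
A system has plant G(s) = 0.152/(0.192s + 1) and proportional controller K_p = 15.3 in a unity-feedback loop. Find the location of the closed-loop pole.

s = -17.32

Closed loop: T(s) = K_p·G/(1+K_p·G) = 2.326/(0.192s + 1 + 2.326), with pole at s = −(1 + 2.326)/0.192 = −17.32.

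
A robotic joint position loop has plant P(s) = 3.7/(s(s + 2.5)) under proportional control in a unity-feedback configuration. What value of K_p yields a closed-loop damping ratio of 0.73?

K_p = 0.792

Closed-loop characteristic equation: s² + 2.5s + K_p·3.7 = 0.
So ω_n = √(3.7K_p) and 2ζω_n = 2.5, giving ζ = 2.5/(2√(3.7K_p)).
Setting ζ = 0.73: √(3.7K_p) = 2.5/(2·0.73) = 1.712, so K_p = 2.932/3.7 = 0.792.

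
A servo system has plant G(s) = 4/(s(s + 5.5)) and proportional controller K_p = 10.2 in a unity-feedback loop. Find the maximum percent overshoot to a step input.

22.3%

The closed-loop denominator s² + 5.5s + 40.8 gives ω_n = √40.8 = 6.387 and ζ = 5.5/(2ω_n) = 0.4305.
%OS = 100·exp(−πζ/√(1−ζ²)) = 100·exp(−π·0.4305/√0.8146) = 22.3%.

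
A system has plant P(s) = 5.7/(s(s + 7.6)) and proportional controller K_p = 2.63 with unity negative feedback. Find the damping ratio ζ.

1 + K_p·P(s) = 0 gives s² + 7.6s + 14.99 = 0.
So ω_n² = 14.99 ⇒ ω_n = 3.872 rad/s, and ζ = 7.6/(2ω_n) = 0.981.

ζ = 0.981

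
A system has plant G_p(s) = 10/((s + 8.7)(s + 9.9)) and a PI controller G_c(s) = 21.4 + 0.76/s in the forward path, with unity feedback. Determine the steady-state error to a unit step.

0

The open loop G_c(s)G_p(s) has a pole at the origin (type 1), so the static position error constant is infinite and e_ss = 1/(1+∞) = 0.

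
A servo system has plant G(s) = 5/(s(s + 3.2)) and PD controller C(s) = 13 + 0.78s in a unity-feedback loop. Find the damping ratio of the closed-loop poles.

Forward path: (13 + 0.78s)·5/(s(s+3.2)). The closed-loop characteristic equation is s² + (3.2 + 5·0.78)s + 5·13 = 0.
That is s² + 7.1s + 65 = 0, so ω_n = 8.062 rad/s and ζ = 7.1/(2·8.062) = 0.4403.

ζ = 0.44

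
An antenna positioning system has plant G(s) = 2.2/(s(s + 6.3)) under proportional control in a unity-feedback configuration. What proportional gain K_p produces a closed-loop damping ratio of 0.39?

Closed-loop characteristic equation: s² + 6.3s + K_p·2.2 = 0.
So ω_n = √(2.2K_p) and 2ζω_n = 6.3, giving ζ = 6.3/(2√(2.2K_p)).
Setting ζ = 0.39: √(2.2K_p) = 6.3/(2·0.39) = 8.077, so K_p = 65.24/2.2 = 29.7.

K_p = 29.7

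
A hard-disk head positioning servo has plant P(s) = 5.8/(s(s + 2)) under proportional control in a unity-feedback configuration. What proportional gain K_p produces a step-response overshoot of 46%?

From %OS = 100·exp(−πζ/√(1−ζ²)) = 46%, ζ = −ln(0.46)/√(π²+ln²(0.46)) = 0.24.
Characteristic equation s² + 2s + 5.8K_p = 0 gives ζ = 2/(2√(5.8K_p)).
Setting ζ = 0.24: √(5.8K_p) = 2/(2·0.24) = 4.167, so K_p = 17.37/5.8 = 2.99.

K_p = 2.99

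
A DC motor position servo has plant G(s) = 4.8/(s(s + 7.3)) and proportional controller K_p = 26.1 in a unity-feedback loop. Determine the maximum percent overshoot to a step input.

33.8%

Closed-loop characteristic equation: s² + 7.3s + 125.3 = 0, so ω_n = 11.19 rad/s and ζ = 7.3/(2·11.19) = 0.3261.
%OS = 100·exp(−πζ/√(1−ζ²)) = 100·exp(−π·0.3261/√0.8937) = 33.8%.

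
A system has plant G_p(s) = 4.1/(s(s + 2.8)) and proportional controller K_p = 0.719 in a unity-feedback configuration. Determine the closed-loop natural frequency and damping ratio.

1 + K_p·G_p(s) = 0 gives s² + 2.8s + 2.948 = 0.
So ω_n² = 2.948 ⇒ ω_n = 1.717 rad/s, and ζ = 2.8/(2ω_n) = 0.815.

ω_n = 1.72 rad/s, ζ = 0.815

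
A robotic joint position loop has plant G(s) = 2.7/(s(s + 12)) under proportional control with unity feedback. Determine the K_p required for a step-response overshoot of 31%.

From %OS = 100·exp(−πζ/√(1−ζ²)) = 31%, ζ = −ln(0.31)/√(π²+ln²(0.31)) = 0.3493.
Characteristic equation s² + 12s + 2.7K_p = 0 gives ζ = 12/(2√(2.7K_p)).
Setting ζ = 0.3493: √(2.7K_p) = 12/(2·0.3493) = 17.18, so K_p = 295/2.7 = 109.

K_p = 109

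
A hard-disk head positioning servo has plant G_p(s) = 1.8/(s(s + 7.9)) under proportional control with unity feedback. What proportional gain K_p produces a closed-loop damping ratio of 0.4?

Closed-loop characteristic equation: s² + 7.9s + K_p·1.8 = 0.
So ω_n = √(1.8K_p) and 2ζω_n = 7.9, giving ζ = 7.9/(2√(1.8K_p)).
Setting ζ = 0.4: √(1.8K_p) = 7.9/(2·0.4) = 9.875, so K_p = 97.52/1.8 = 54.2.

K_p = 54.2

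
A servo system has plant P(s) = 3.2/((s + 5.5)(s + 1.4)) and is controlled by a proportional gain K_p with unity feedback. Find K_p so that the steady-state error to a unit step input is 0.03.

Steady-state error for a unit step on this type-0 loop is 1/(1 + K_p·P(0)).
P(0) = 0.4156. Require 1/(1 + K_p·0.4156) = 0.03, so 1 + 0.4156·K_p = 33.33.
K_p = (33.33 − 1)/0.4156 = 77.8.

K_p = 77.8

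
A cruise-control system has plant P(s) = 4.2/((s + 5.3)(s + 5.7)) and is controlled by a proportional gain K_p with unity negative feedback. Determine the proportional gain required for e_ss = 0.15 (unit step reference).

Steady-state error for a unit step on this type-0 loop is 1/(1 + K_p·P(0)).
P(0) = 0.139. Require 1/(1 + K_p·0.139) = 0.15, so 1 + 0.139·K_p = 6.667.
K_p = (6.667 − 1)/0.139 = 40.8.

K_p = 40.8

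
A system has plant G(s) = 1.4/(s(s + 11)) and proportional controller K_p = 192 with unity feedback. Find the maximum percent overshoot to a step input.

32.7%

From 1 + K_pG(s) = 0: s² + 11s + 268.8 = 0 ⇒ ω_n = 16.4, ζ = 0.3355.
%OS = 100·exp(−πζ/√(1−ζ²)) = 100·exp(−π·0.3355/√0.8875) = 32.7%.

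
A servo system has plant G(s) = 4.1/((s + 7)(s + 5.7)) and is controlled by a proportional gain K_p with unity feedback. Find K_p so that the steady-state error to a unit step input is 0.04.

The loop is type 0, so e_ss(step) = 1/(1 + K_pos) with K_pos = K_p·G(0).
G(0) = 0.1028. Require 1/(1 + K_p·0.1028) = 0.04, so 1 + 0.1028·K_p = 25.
K_p = (25 − 1)/0.1028 = 234.

K_p = 234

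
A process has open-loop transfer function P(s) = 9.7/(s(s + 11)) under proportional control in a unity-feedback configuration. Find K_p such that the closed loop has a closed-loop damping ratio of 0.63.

Closed-loop characteristic equation: s² + 11s + K_p·9.7 = 0.
So ω_n = √(9.7K_p) and 2ζω_n = 11, giving ζ = 11/(2√(9.7K_p)).
Setting ζ = 0.63: √(9.7K_p) = 11/(2·0.63) = 8.73, so K_p = 76.22/9.7 = 7.86.

K_p = 7.86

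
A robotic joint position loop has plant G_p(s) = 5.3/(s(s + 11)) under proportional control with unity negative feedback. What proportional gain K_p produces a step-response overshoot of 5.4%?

From %OS = 100·exp(−πζ/√(1−ζ²)) = 5.4%, ζ = −ln(0.054)/√(π²+ln²(0.054)) = 0.6806.
Characteristic equation s² + 11s + 5.3K_p = 0 gives ζ = 11/(2√(5.3K_p)).
Setting ζ = 0.6806: √(5.3K_p) = 11/(2·0.6806) = 8.081, so K_p = 65.29/5.3 = 12.3.

K_p = 12.3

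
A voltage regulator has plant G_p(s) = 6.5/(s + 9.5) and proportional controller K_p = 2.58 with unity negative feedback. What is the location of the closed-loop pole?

Closed-loop transfer function: T(s) = K_p·G_p(s)/(1 + K_p·G_p(s)) = 16.77/(s + 9.5 + 16.77) = 16.77/(s + 26.27).
The closed-loop pole is at s = −26.27.

s = -26.27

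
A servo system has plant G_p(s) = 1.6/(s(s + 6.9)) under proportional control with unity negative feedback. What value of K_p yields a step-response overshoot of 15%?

From %OS = 100·exp(−πζ/√(1−ζ²)) = 15%, ζ = −ln(0.15)/√(π²+ln²(0.15)) = 0.5169.
Characteristic equation s² + 6.9s + 1.6K_p = 0 gives ζ = 6.9/(2√(1.6K_p)).
Setting ζ = 0.5169: √(1.6K_p) = 6.9/(2·0.5169) = 6.674, so K_p = 44.54/1.6 = 27.8.

K_p = 27.8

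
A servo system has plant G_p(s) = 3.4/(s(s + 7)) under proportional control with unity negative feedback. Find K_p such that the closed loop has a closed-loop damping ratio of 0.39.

K_p = 23.7

Closed-loop characteristic equation: s² + 7s + K_p·3.4 = 0.
So ω_n = √(3.4K_p) and 2ζω_n = 7, giving ζ = 7/(2√(3.4K_p)).
Setting ζ = 0.39: √(3.4K_p) = 7/(2·0.39) = 8.974, so K_p = 80.54/3.4 = 23.7.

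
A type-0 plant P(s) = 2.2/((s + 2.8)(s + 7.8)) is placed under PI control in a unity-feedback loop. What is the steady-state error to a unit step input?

The PI controller's integrator makes the forward path type 1, so e_ss to a step is zero.

0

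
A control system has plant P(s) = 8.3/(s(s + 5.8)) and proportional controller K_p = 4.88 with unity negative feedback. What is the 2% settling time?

T_s ≈ 1.38 s

Closed-loop characteristic equation: s² + 5.8s + 40.5 = 0, so ω_n = 6.364 rad/s and ζ = 5.8/(2·6.364) = 0.4557.
2% settling time T_s ≈ 4/(ζω_n) = 4/2.9 = 1.38 s.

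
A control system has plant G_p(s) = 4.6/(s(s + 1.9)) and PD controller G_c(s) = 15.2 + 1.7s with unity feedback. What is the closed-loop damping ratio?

ζ = 0.581

Forward path: (15.2 + 1.7s)·4.6/(s(s+1.9)). The closed-loop characteristic equation is s² + (1.9 + 4.6·1.7)s + 4.6·15.2 = 0.
That is s² + 9.72s + 69.92 = 0, so ω_n = 8.362 rad/s and ζ = 9.72/(2·8.362) = 0.5812.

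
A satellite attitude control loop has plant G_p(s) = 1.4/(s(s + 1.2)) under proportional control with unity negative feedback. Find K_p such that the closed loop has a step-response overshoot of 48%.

K_p = 4.97

From %OS = 100·exp(−πζ/√(1−ζ²)) = 48%, ζ = −ln(0.48)/√(π²+ln²(0.48)) = 0.2275.
Characteristic equation s² + 1.2s + 1.4K_p = 0 gives ζ = 1.2/(2√(1.4K_p)).
Setting ζ = 0.2275: √(1.4K_p) = 1.2/(2·0.2275) = 2.637, so K_p = 6.955/1.4 = 4.97.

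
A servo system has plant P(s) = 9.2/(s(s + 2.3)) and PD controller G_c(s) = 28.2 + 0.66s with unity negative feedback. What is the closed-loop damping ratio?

Forward path: (28.2 + 0.66s)·9.2/(s(s+2.3)). The closed-loop characteristic equation is s² + (2.3 + 9.2·0.66)s + 9.2·28.2 = 0.
That is s² + 8.372s + 259.4 = 0, so ω_n = 16.11 rad/s and ζ = 8.372/(2·16.11) = 0.2599.

ζ = 0.26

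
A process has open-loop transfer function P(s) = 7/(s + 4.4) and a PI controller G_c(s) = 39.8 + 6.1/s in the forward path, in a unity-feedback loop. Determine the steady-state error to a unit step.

The open loop G_c(s)P(s) has a pole at the origin (type 1), so the static position error constant is infinite and e_ss = 1/(1+∞) = 0.

0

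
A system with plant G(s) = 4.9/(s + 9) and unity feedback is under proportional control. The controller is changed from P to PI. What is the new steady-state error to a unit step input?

0

The integrator makes K_pos = lim_{s→0} C(s)G(s) infinite, so e_ss = 1/(1+K_pos) = 0.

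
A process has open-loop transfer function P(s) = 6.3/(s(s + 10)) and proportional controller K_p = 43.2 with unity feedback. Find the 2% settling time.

T_s ≈ 0.8 s

From 1 + K_pP(s) = 0: s² + 10s + 272.2 = 0 ⇒ ω_n = 16.5, ζ = 0.3031.
2% settling time T_s ≈ 4/(ζω_n) = 4/5 = 0.8 s.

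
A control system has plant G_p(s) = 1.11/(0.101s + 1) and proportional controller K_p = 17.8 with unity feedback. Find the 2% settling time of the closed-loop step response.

T_s ≈ 0.0195 s

Closed loop: T(s) = K_p·G_p/(1+K_p·G_p) = 19.76/(0.101s + 1 + 19.76), with pole at s = −(1 + 19.76)/0.101 = −205.5.
τ = 1/205.5 = 0.004866 s, so 2% settling time ≈ 4τ = 0.0195 s.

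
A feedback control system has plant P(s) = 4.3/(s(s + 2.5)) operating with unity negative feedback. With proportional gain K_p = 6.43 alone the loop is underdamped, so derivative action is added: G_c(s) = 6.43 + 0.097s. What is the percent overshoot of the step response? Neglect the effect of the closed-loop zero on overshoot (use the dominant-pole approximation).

40.4%

Forward path: (6.43 + 0.097s)·4.3/(s(s+2.5)). The closed-loop characteristic equation is s² + (2.5 + 4.3·0.097)s + 4.3·6.43 = 0.
That is s² + 2.917s + 27.65 = 0, so ω_n = 5.258 rad/s and ζ = 2.917/(2·5.258) = 0.2774.
%OS = 100·exp(−πζ/√(1−ζ²)) = 40.4%.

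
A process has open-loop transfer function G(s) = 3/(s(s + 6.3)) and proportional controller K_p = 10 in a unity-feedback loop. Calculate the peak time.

T_p = 0.701 s

The closed-loop denominator s² + 6.3s + 30 gives ω_n = √30 = 5.477 and ζ = 6.3/(2ω_n) = 0.5751.
Damped frequency ω_d = ω_n√(1−ζ²) = 4.481 rad/s, so peak time T_p = π/ω_d = 0.701 s.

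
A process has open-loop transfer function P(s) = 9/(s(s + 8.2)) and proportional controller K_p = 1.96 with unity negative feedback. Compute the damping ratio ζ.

ζ = 0.976

1 + K_p·P(s) = 0 gives s² + 8.2s + 17.64 = 0.
So ω_n² = 17.64 ⇒ ω_n = 4.2 rad/s, and ζ = 8.2/(2ω_n) = 0.976.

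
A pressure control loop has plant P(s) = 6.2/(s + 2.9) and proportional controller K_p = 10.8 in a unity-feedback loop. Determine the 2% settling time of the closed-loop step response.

T_s ≈ 0.0573 s

Closed-loop transfer function: T(s) = K_p·P(s)/(1 + K_p·P(s)) = 66.96/(s + 2.9 + 66.96) = 66.96/(s + 69.86).
Time constant τ = 1/69.86 = 0.01431 s, so the 2% settling time is about 4τ = 0.0573 s.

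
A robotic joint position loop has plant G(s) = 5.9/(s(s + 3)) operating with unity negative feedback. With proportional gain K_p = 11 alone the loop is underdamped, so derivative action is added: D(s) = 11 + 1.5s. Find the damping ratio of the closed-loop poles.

ζ = 0.735

Forward path: (11 + 1.5s)·5.9/(s(s+3)). The closed-loop characteristic equation is s² + (3 + 5.9·1.5)s + 5.9·11 = 0.
That is s² + 11.85s + 64.9 = 0, so ω_n = 8.056 rad/s and ζ = 11.85/(2·8.056) = 0.7355.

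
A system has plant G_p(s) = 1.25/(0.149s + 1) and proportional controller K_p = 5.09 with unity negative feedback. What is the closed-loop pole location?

s = -49.41

Closed loop: T(s) = K_p·G_p/(1+K_p·G_p) = 6.362/(0.149s + 1 + 6.362), with pole at s = −(1 + 6.362)/0.149 = −49.41.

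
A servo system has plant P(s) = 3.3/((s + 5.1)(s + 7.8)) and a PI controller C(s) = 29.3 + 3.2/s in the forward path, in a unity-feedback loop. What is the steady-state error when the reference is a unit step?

0

The open loop C(s)P(s) has a pole at the origin (type 1), so the static position error constant is infinite and e_ss = 1/(1+∞) = 0.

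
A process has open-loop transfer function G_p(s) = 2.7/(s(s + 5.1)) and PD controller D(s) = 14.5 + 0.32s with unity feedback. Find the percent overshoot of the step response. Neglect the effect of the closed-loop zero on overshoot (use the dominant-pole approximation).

Forward path: (14.5 + 0.32s)·2.7/(s(s+5.1)). The closed-loop characteristic equation is s² + (5.1 + 2.7·0.32)s + 2.7·14.5 = 0.
That is s² + 5.964s + 39.15 = 0, so ω_n = 6.257 rad/s and ζ = 5.964/(2·6.257) = 0.4766.
%OS = 100·exp(−πζ/√(1−ζ²)) = 18.2%.

18.2%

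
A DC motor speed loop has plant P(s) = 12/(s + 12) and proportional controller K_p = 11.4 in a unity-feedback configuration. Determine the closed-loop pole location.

s = -148.8

Closed-loop transfer function: T(s) = K_p·P(s)/(1 + K_p·P(s)) = 136.8/(s + 12 + 136.8) = 136.8/(s + 148.8).
The closed-loop pole is at s = −148.8.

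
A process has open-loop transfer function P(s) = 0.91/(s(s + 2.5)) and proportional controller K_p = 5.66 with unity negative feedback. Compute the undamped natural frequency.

With unity feedback the closed-loop characteristic equation is s² + 2.5s + 5.66·0.91 = s² + 2.5s + 5.151 = 0.
Matching s² + 2ζω_n s + ω_n²: ω_n = √5.151 = 2.269 rad/s and 2ζω_n = 2.5, so ζ = 2.5/(2·2.269) = 0.551.

ω_n = 2.27 rad/s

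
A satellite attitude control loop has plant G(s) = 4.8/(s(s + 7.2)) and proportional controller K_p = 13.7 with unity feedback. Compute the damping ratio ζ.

With unity feedback the closed-loop characteristic equation is s² + 7.2s + 13.7·4.8 = s² + 7.2s + 65.76 = 0.
Matching s² + 2ζω_n s + ω_n²: ω_n = √65.76 = 8.109 rad/s and 2ζω_n = 7.2, so ζ = 7.2/(2·8.109) = 0.444.

ζ = 0.444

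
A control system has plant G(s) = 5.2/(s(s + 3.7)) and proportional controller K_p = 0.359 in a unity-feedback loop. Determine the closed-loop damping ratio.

With unity feedback the closed-loop characteristic equation is s² + 3.7s + 0.359·5.2 = s² + 3.7s + 1.867 = 0.
So ω_n² = 1.867 ⇒ ω_n = 1.366 rad/s, and ζ = 3.7/(2ω_n) = 1.35.

ζ = 1.35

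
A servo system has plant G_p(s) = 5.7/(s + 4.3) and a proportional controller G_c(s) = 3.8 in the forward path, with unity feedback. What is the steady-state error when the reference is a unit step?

The loop is type 0. Static position error constant K_pos = G_c(0)·G_p(0) = 3.8·1.326 = 5.037.
Steady-state error to a unit step: e_ss = 1/(1+K_pos) = 1/6.037 = 0.166.

0.166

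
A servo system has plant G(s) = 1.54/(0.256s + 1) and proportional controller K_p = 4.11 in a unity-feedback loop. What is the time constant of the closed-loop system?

τ = 0.0349 s

Closed loop: T(s) = K_p·G/(1+K_p·G) = 6.329/(0.256s + 1 + 6.329), with pole at s = −(1 + 6.329)/0.256 = −28.63.
Closed-loop time constant τ = 1/28.63 = 0.0349 s.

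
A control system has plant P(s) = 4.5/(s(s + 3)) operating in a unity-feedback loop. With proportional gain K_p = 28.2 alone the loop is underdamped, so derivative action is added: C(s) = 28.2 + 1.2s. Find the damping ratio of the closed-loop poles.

Forward path: (28.2 + 1.2s)·4.5/(s(s+3)). The closed-loop characteristic equation is s² + (3 + 4.5·1.2)s + 4.5·28.2 = 0.
That is s² + 8.4s + 126.9 = 0, so ω_n = 11.26 rad/s and ζ = 8.4/(2·11.26) = 0.3728.

ζ = 0.373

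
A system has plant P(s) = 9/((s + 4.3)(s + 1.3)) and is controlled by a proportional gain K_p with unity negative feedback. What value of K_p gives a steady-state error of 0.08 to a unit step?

K_p = 7.14

Steady-state error for a unit step on this type-0 loop is 1/(1 + K_p·P(0)).
P(0) = 1.61. Require 1/(1 + K_p·1.61) = 0.08, so 1 + 1.61·K_p = 12.5.
K_p = (12.5 − 1)/1.61 = 7.14.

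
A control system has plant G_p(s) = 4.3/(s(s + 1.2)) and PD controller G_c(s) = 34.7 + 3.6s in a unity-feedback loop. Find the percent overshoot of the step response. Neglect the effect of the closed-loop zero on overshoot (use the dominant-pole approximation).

Forward path: (34.7 + 3.6s)·4.3/(s(s+1.2)). The closed-loop characteristic equation is s² + (1.2 + 4.3·3.6)s + 4.3·34.7 = 0.
That is s² + 16.68s + 149.2 = 0, so ω_n = 12.22 rad/s and ζ = 16.68/(2·12.22) = 0.6828.
%OS = 100·exp(−πζ/√(1−ζ²)) = 5.31%.

5.31%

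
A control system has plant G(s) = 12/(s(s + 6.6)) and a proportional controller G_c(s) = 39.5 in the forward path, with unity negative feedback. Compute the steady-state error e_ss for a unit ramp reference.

0.0139

The loop has one pole at the origin (type 1). Velocity error constant K_v = lim_{s→0} s·G_c(s)G(s) = 39.5·12/6.6 = 71.82.
Steady-state error to a unit ramp: e_ss = 1/K_v = 0.0139.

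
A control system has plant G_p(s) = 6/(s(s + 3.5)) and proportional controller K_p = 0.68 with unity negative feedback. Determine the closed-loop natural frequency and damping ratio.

ω_n = 2.02 rad/s, ζ = 0.866

The closed-loop denominator is s(s+3.5) + 0.68·6 = s² + 3.5s + 4.08.
So ω_n² = 4.08 ⇒ ω_n = 2.02 rad/s, and ζ = 3.5/(2ω_n) = 0.866.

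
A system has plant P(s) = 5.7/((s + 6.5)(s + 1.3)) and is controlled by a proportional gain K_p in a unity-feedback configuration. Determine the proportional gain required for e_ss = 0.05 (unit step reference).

K_p = 28.2

Steady-state error for a unit step on this type-0 loop is 1/(1 + K_p·P(0)).
P(0) = 0.6746. Require 1/(1 + K_p·0.6746) = 0.05, so 1 + 0.6746·K_p = 20.
K_p = (20 − 1)/0.6746 = 28.2.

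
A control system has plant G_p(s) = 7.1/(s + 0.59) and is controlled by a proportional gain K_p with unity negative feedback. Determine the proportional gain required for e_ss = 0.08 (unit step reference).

The loop is type 0, so e_ss(step) = 1/(1 + K_pos) with K_pos = K_p·G_p(0).
G_p(0) = 12.03. Require 1/(1 + K_p·12.03) = 0.08, so 1 + 12.03·K_p = 12.5.
K_p = (12.5 − 1)/12.03 = 0.956.

K_p = 0.956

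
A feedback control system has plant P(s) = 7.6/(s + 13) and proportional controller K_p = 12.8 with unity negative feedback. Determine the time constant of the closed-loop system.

Closed-loop transfer function: T(s) = K_p·P(s)/(1 + K_p·P(s)) = 97.28/(s + 13 + 97.28) = 97.28/(s + 110.3).
Time constant τ = 1/110.3 = 0.00907 s.

τ = 0.00907 s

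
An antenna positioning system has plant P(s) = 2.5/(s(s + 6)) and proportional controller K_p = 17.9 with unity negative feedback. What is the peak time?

T_p = 0.525 s

Closed-loop characteristic equation: s² + 6s + 44.75 = 0, so ω_n = 6.69 rad/s and ζ = 6/(2·6.69) = 0.4485.
Damped frequency ω_d = ω_n√(1−ζ²) = 5.979 rad/s, so peak time T_p = π/ω_d = 0.525 s.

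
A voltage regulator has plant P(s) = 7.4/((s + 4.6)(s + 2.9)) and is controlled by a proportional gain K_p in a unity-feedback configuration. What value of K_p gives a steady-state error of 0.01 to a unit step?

For a type-0 loop with proportional control, e_ss = 1/(1 + K_p·P(0)).
P(0) = 0.5547. Require 1/(1 + K_p·0.5547) = 0.01, so 1 + 0.5547·K_p = 100.
K_p = (100 − 1)/0.5547 = 178.

K_p = 178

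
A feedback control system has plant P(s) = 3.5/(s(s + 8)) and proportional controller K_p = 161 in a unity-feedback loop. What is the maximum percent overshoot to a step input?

58.4%

The closed-loop denominator s² + 8s + 563.5 gives ω_n = √563.5 = 23.74 and ζ = 8/(2ω_n) = 0.1685.
%OS = 100·exp(−πζ/√(1−ζ²)) = 100·exp(−π·0.1685/√0.9716) = 58.4%.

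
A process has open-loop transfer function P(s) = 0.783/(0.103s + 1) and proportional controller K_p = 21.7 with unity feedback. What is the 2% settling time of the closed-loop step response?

Closed loop: T(s) = K_p·P/(1+K_p·P) = 16.99/(0.103s + 1 + 16.99), with pole at s = −(1 + 16.99)/0.103 = −174.7.
τ = 1/174.7 = 0.005725 s, so 2% settling time ≈ 4τ = 0.0229 s.

T_s ≈ 0.0229 s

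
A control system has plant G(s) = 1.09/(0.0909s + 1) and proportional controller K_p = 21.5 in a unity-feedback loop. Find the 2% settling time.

Closed loop: T(s) = K_p·G/(1+K_p·G) = 23.44/(0.0909s + 1 + 23.44), with pole at s = −(1 + 23.44)/0.0909 = −268.8.
τ = 1/268.8 = 0.00372 s, so 2% settling time ≈ 4τ = 0.0149 s.

T_s ≈ 0.0149 s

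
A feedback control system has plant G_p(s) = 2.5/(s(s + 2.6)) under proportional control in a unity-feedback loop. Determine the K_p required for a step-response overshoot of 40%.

K_p = 8.62

From %OS = 100·exp(−πζ/√(1−ζ²)) = 40%, ζ = −ln(0.4)/√(π²+ln²(0.4)) = 0.28.
Characteristic equation s² + 2.6s + 2.5K_p = 0 gives ζ = 2.6/(2√(2.5K_p)).
Setting ζ = 0.28: √(2.5K_p) = 2.6/(2·0.28) = 4.643, so K_p = 21.56/2.5 = 8.62.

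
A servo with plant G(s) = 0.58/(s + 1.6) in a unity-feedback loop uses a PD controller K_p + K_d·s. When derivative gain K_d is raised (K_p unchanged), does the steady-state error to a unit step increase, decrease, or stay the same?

At s = 0 the derivative term contributes nothing: C(0) = K_p regardless of K_d, so K_pos = K_p·G(0) and e_ss are unchanged.

unchanged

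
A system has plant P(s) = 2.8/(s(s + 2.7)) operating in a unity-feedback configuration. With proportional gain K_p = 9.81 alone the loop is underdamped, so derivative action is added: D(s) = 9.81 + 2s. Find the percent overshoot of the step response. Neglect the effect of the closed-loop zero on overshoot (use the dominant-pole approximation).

Forward path: (9.81 + 2s)·2.8/(s(s+2.7)). The closed-loop characteristic equation is s² + (2.7 + 2.8·2)s + 2.8·9.81 = 0.
That is s² + 8.3s + 27.47 = 0, so ω_n = 5.241 rad/s and ζ = 8.3/(2·5.241) = 0.7918.
%OS = 100·exp(−πζ/√(1−ζ²)) = 1.7%.

1.7%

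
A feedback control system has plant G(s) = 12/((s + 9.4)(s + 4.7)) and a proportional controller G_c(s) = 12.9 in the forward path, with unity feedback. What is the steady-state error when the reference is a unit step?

0.222

The loop is type 0. Static position error constant K_pos = G_c(0)·G(0) = 12.9·0.2716 = 3.504.
Steady-state error to a unit step: e_ss = 1/(1+K_pos) = 1/4.504 = 0.222.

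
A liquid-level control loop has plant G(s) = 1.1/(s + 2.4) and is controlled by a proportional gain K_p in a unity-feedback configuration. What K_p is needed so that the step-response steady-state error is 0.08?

Steady-state error for a unit step on this type-0 loop is 1/(1 + K_p·G(0)).
G(0) = 0.4583. Require 1/(1 + K_p·0.4583) = 0.08, so 1 + 0.4583·K_p = 12.5.
K_p = (12.5 − 1)/0.4583 = 25.1.

K_p = 25.1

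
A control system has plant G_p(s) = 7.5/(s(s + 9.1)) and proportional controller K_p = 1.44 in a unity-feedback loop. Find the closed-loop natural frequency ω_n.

ω_n = 3.29 rad/s

The closed-loop denominator is s(s+9.1) + 1.44·7.5 = s² + 9.1s + 10.8.
So ω_n² = 10.8 ⇒ ω_n = 3.286 rad/s, and ζ = 9.1/(2ω_n) = 1.38.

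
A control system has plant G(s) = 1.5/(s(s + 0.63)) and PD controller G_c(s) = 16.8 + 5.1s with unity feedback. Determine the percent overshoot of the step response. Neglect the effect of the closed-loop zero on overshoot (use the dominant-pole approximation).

Forward path: (16.8 + 5.1s)·1.5/(s(s+0.63)). The closed-loop characteristic equation is s² + (0.63 + 1.5·5.1)s + 1.5·16.8 = 0.
That is s² + 8.28s + 25.2 = 0, so ω_n = 5.02 rad/s and ζ = 8.28/(2·5.02) = 0.8247.
%OS = 100·exp(−πζ/√(1−ζ²)) = 1.02%.

1.02%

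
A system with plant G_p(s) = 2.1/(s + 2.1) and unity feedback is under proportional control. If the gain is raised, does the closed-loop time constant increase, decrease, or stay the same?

Closed-loop pole is at s = −(2.1+K_p·2.1); larger K_p moves it further left, so τ = 1/(2.1+K_p·2.1) decreases.

decrease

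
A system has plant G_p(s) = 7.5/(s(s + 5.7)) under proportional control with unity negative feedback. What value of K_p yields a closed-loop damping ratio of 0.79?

K_p = 1.74

Closed-loop characteristic equation: s² + 5.7s + K_p·7.5 = 0.
So ω_n = √(7.5K_p) and 2ζω_n = 5.7, giving ζ = 5.7/(2√(7.5K_p)).
Setting ζ = 0.79: √(7.5K_p) = 5.7/(2·0.79) = 3.608, so K_p = 13.01/7.5 = 1.74.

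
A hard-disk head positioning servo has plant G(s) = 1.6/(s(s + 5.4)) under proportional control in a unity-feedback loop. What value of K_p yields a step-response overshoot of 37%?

K_p = 50

From %OS = 100·exp(−πζ/√(1−ζ²)) = 37%, ζ = −ln(0.37)/√(π²+ln²(0.37)) = 0.3017.
Characteristic equation s² + 5.4s + 1.6K_p = 0 gives ζ = 5.4/(2√(1.6K_p)).
Setting ζ = 0.3017: √(1.6K_p) = 5.4/(2·0.3017) = 8.948, so K_p = 80.07/1.6 = 50.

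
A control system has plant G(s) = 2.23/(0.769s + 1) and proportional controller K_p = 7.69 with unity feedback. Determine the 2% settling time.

T_s ≈ 0.169 s

Closed loop: T(s) = K_p·G/(1+K_p·G) = 17.15/(0.769s + 1 + 17.15), with pole at s = −(1 + 17.15)/0.769 = −23.6.
τ = 1/23.6 = 0.04237 s, so 2% settling time ≈ 4τ = 0.169 s.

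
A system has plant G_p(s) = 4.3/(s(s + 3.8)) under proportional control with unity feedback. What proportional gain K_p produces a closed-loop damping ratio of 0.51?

K_p = 3.23

Closed-loop characteristic equation: s² + 3.8s + K_p·4.3 = 0.
So ω_n = √(4.3K_p) and 2ζω_n = 3.8, giving ζ = 3.8/(2√(4.3K_p)).
Setting ζ = 0.51: √(4.3K_p) = 3.8/(2·0.51) = 3.725, so K_p = 13.88/4.3 = 3.23.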